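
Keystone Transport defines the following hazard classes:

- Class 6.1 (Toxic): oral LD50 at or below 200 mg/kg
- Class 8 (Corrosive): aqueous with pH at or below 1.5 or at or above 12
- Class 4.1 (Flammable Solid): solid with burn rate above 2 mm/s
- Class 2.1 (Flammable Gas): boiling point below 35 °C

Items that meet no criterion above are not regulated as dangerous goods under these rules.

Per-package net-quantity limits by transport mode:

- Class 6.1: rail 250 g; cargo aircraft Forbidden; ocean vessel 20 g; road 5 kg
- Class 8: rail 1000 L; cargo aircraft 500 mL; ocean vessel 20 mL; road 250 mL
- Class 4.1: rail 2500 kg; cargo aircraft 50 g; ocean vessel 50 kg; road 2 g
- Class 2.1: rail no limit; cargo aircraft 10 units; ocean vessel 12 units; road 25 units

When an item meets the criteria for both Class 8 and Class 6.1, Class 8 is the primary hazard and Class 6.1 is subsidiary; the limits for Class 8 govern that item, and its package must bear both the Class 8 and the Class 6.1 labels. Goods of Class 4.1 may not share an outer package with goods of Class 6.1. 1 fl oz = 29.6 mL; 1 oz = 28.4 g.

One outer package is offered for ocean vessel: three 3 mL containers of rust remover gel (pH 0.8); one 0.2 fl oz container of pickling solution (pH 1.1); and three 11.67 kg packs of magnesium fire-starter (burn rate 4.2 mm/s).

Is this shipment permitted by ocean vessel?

With pH 0.8 (≤ 1.5), the rust remover gel falls in Class 8.
The pickling solution has pH 1.1, which is ≤ 1.5, so it is Class 8 (Corrosive).
Burn rate 4.2 mm/s meets the Class 4.1 criterion (Flammable Solid), so the magnesium fire-starter is Class 4.1.
Class 4.1 quantity: three 11.67 kg packs = 35.01 kg.
35.01 kg ≤ 50 kg (ocean vessel limit, Class 4.1) — within limit.
Total Class 8: (three 3 mL containers = 9 mL) + (one 0.2 fl oz container = 5.92 mL) = 14.92 mL.
14.92 mL ≤ 20 mL (ocean vessel limit, Class 8) — within limit.
The segregation rule (Class 4.1 with Class 6.1) does not apply to Class 4.1 with Class 8.
Every hazard class is within its ocean vessel limit and no segregation rule is violated.

Yes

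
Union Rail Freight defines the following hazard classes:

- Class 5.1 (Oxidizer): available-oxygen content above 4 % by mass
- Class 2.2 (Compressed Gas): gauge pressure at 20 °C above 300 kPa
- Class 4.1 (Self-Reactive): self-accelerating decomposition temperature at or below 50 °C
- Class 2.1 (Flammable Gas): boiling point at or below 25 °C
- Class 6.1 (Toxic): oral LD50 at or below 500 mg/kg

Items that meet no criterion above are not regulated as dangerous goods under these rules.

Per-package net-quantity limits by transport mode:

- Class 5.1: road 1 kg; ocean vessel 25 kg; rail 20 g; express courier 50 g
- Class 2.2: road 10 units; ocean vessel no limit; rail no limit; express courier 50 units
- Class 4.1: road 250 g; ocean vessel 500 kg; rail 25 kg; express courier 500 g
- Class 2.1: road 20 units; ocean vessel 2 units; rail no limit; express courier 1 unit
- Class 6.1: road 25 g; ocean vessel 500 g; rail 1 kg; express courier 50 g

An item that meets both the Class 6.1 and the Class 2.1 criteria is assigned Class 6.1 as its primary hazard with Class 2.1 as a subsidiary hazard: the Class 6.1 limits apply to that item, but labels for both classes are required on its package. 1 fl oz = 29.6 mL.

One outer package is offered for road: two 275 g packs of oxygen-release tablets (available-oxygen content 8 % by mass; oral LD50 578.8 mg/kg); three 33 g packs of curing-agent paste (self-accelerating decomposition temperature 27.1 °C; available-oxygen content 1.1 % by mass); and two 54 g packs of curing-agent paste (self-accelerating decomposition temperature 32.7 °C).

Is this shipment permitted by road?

With available-oxygen content 8 % by mass (> 4 % by mass), the oxygen-release tablets fall in Class 5.1.
The curing-agent paste has self-accelerating decomposition temperature 27.1 °C, which is ≤ 50 °C, so it is Class 4.1 (Self-Reactive).
Curing-agent paste: self-accelerating decomposition temperature 32.7 °C ≤ 50 °C → Class 4.1 (Self-Reactive).
Class 4.1 net quantity: (three 33 g packs = 99 g) + (two 54 g packs = 108 g) = 207 g.
That is within the Class 4.1 road limit of 250 g.
Class 5.1 quantity: two 275 g packs = 550 g.
550 g is within the road limit of 1 kg for Class 5.1.
Every hazard class is within its road limit and no segregation rule is violated.

Yes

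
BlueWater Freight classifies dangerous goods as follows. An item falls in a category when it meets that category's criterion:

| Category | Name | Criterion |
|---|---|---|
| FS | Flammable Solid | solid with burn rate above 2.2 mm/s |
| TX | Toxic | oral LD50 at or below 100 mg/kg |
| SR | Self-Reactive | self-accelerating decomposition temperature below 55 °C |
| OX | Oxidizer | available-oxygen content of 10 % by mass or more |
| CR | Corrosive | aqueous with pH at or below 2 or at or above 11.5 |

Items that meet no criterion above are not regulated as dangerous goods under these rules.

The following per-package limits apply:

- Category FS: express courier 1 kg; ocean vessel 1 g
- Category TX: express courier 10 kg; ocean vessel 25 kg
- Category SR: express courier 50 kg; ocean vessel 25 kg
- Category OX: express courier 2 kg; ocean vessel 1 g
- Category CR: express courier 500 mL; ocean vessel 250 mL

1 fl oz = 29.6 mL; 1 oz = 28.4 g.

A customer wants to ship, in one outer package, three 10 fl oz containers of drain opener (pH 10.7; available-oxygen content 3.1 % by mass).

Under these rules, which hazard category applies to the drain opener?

Not regulated

available-oxygen content 3.1 % by mass is not above 10 % by mass, so Category OX does not apply.
pH 10.7 is between 2 and 11.5, so Category CR does not apply.
No criterion is met, so the item is not regulated.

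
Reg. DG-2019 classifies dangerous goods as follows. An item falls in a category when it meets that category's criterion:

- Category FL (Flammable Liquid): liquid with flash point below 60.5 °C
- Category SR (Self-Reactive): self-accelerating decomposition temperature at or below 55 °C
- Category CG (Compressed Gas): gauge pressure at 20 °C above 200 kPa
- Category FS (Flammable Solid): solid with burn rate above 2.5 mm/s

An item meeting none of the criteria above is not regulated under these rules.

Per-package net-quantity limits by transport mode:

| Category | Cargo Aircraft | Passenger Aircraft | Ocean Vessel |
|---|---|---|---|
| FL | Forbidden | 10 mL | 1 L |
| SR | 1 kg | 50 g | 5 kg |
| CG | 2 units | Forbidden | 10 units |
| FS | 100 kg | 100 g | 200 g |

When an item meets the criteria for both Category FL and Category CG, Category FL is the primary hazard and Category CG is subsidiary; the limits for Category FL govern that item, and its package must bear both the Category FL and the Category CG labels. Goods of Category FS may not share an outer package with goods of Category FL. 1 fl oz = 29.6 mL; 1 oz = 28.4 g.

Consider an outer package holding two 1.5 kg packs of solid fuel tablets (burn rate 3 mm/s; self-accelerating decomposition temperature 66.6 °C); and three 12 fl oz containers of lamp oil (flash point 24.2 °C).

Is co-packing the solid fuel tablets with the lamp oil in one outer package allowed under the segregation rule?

With burn rate 3 mm/s (> 2.5 mm/s), the solid fuel tablets fall in Category FS.
With flash point 24.2 °C (< 60.5 °C), the lamp oil falls in Category FL.
Category FS and Category FL may not share an outer package.

No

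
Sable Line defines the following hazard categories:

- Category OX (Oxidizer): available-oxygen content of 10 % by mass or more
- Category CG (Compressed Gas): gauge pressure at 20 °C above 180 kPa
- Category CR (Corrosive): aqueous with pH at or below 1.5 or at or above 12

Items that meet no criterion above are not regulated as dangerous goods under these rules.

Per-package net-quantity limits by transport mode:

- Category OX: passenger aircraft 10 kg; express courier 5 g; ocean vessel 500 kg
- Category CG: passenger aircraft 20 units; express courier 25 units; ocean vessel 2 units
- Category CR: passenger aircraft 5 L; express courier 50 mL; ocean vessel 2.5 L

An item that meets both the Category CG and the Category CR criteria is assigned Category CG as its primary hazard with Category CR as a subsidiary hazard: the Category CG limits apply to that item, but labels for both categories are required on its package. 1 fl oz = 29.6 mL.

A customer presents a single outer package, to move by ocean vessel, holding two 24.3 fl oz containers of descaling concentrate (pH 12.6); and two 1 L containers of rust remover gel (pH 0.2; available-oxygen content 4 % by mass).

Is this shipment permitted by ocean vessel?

No

With pH 12.6 (≥ 12), the descaling concentrate falls in Category CR.
The rust remover gel has pH 0.2, which is ≤ 1.5, so it is Category CR (Corrosive).
Category CR net quantity: (two 24.3 fl oz containers = 1438.56 mL) + (two 1 L containers = 2 L) = 3438.56 mL.
3438.56 mL exceeds the ocean vessel limit of 2.5 L for Category CR.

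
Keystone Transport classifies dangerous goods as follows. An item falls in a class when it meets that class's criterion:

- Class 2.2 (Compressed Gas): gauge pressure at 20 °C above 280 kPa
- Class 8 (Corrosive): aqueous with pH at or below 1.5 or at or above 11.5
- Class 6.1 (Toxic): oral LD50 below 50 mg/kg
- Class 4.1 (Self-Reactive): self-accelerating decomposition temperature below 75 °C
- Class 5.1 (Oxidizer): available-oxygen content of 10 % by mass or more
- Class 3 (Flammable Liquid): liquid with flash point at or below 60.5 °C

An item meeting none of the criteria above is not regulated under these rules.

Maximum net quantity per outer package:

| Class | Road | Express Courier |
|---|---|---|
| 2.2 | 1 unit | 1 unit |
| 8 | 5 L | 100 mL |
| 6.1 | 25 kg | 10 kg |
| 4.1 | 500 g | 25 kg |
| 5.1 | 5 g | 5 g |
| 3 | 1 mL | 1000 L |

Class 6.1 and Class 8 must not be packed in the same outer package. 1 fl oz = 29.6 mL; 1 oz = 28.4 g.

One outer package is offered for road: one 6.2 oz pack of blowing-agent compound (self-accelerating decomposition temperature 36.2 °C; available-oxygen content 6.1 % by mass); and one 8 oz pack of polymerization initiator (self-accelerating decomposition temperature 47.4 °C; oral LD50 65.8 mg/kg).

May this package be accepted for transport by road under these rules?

Yes

The blowing-agent compound has self-accelerating decomposition temperature 36.2 °C, which is < 75 °C, so it is Class 4.1 (Self-Reactive).
Self-accelerating decomposition temperature 47.4 °C meets the Class 4.1 criterion (Self-Reactive), so the polymerization initiator is Class 4.1.
Total Class 4.1: (one 6.2 oz pack = 176.08 g) + (one 8 oz pack = 227.2 g) = 403.28 g.
403.28 g is within the road limit of 500 g for Class 4.1.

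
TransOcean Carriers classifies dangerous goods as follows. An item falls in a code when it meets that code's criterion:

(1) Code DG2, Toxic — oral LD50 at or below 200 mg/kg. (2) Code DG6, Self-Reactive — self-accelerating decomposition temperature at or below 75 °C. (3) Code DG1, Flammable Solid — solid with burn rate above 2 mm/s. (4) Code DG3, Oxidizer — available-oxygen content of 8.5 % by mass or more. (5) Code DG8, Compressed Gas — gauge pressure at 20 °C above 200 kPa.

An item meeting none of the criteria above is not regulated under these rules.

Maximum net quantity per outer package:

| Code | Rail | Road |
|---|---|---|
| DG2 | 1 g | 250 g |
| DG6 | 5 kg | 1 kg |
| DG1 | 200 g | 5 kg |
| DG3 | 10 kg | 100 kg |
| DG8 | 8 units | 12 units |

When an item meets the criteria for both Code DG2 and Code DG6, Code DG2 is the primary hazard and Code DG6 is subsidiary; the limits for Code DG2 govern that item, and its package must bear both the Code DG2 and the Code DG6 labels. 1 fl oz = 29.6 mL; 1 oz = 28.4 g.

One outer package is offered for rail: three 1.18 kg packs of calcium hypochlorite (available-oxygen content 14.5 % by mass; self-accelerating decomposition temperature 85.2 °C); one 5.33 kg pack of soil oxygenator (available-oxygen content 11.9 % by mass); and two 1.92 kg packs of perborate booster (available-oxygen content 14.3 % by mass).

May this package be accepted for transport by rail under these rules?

No

With available-oxygen content 14.5 % by mass (≥ 8.5 % by mass), the calcium hypochlorite falls in Code DG3.
Available-oxygen content 11.9 % by mass meets the Code DG3 criterion (Oxidizer), so the soil oxygenator is Code DG3.
With available-oxygen content 14.3 % by mass (≥ 8.5 % by mass), the perborate booster falls in Code DG3.
Total Code DG3: (three 1.18 kg packs = 3.54 kg) + 5.33 kg + (two 1.92 kg packs = 3.84 kg) = 12.71 kg.
12.71 kg exceeds the rail limit of 10 kg for Code DG3.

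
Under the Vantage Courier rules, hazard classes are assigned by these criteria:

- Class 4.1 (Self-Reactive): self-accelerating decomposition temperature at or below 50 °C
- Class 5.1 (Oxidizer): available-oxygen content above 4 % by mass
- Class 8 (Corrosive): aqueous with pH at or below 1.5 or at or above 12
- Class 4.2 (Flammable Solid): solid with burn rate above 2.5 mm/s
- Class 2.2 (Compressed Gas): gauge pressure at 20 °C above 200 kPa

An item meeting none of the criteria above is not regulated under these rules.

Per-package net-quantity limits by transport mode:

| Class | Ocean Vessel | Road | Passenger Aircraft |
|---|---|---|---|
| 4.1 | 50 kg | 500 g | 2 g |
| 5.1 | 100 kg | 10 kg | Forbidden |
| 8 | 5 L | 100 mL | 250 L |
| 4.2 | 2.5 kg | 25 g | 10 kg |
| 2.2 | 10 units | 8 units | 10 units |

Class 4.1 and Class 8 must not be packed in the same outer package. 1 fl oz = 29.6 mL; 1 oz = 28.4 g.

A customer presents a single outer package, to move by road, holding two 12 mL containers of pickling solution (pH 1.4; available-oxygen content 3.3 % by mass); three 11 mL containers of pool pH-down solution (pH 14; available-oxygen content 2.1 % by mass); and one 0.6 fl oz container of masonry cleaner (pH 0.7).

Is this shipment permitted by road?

Yes

pH 1.4 meets the Class 8 criterion (Corrosive), so the pickling solution is Class 8.
pH 14 meets the Class 8 criterion (Corrosive), so the pool pH-down solution is Class 8.
Masonry cleaner: pH 0.7 ≤ 1.5 → Class 8 (Corrosive).
Total Class 8: (two 12 mL containers = 24 mL) + (three 11 mL containers = 33 mL) + (one 0.6 fl oz container = 17.76 mL) = 74.76 mL.
74.76 mL ≤ 100 mL (road limit, Class 8) — within limit.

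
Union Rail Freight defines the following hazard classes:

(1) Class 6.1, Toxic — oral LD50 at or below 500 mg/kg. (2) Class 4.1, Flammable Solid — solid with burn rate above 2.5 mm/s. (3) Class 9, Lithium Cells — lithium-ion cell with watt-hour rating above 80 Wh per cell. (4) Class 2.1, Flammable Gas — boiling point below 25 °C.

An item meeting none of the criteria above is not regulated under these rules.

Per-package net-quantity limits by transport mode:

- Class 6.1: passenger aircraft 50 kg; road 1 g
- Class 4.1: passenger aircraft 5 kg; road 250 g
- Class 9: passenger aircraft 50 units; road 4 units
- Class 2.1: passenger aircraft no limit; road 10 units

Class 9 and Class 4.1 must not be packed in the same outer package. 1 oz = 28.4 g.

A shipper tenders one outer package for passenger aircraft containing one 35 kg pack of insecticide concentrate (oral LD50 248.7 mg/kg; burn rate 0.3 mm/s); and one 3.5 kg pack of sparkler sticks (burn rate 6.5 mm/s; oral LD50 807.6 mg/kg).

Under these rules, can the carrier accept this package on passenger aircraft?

Yes

With oral LD50 248.7 mg/kg (≤ 500 mg/kg), the insecticide concentrate falls in Class 6.1.
Burn rate 6.5 mm/s meets the Class 4.1 criterion (Flammable Solid), so the sparkler sticks are Class 4.1.
Class 6.1 quantity: 35 kg.
That is within the Class 6.1 passenger aircraft limit of 50 kg.
Class 4.1 quantity: 3.5 kg.
3.5 kg is within the passenger aircraft limit of 5 kg for Class 4.1.
The segregation rule (Class 9 with Class 4.1) does not apply to Class 6.1 with Class 4.1.
Every hazard class is within its passenger aircraft limit and no segregation rule is violated.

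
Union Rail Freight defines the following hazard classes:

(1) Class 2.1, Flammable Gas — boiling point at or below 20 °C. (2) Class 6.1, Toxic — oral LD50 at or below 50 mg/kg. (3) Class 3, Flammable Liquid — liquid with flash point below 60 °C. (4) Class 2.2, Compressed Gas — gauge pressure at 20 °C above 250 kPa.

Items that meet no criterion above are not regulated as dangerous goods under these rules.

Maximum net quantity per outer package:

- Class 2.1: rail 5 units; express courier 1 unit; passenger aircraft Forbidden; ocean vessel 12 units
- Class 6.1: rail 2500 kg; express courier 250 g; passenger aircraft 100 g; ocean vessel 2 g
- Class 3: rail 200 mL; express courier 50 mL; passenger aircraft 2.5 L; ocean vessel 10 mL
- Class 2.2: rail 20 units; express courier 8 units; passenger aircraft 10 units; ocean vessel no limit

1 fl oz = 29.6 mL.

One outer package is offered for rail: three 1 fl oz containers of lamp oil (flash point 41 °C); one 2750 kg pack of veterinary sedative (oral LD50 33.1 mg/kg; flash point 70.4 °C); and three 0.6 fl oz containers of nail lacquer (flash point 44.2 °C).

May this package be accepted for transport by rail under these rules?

No

With flash point 41 °C (< 60 °C), the lamp oil falls in Class 3.
Veterinary sedative: oral LD50 33.1 mg/kg ≤ 50 mg/kg → Class 6.1 (Toxic).
With flash point 44.2 °C (< 60 °C), the nail lacquer falls in Class 3.
Class 6.1 quantity: 2750 kg.
That exceeds the Class 6.1 rail limit of 2500 kg.
Class 3 net quantity: (three 1 fl oz containers = 88.8 mL) + (three 0.6 fl oz containers = 53.28 mL) = 142.08 mL.
142.08 mL ≤ 200 mL (rail limit, Class 3) — within limit.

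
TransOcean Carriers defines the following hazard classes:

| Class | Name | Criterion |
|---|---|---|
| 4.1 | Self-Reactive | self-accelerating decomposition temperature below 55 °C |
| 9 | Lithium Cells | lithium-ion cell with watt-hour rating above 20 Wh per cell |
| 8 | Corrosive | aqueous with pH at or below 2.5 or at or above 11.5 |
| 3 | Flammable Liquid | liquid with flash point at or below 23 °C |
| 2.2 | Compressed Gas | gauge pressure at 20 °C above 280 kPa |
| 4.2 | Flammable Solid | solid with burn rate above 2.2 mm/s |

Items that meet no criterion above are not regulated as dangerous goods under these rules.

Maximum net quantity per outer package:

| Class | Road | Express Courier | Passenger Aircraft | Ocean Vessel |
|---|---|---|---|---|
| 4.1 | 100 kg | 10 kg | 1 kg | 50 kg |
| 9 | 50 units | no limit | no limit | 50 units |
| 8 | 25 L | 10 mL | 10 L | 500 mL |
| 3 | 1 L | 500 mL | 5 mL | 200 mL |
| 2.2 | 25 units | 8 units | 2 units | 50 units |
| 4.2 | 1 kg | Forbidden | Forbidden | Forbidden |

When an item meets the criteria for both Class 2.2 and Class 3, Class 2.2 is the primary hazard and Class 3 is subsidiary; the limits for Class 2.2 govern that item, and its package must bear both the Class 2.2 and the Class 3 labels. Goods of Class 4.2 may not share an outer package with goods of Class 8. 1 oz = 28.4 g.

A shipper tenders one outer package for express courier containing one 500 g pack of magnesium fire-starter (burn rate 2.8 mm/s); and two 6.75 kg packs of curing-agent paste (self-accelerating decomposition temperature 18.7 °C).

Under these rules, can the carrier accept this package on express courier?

The magnesium fire-starter has burn rate 2.8 mm/s, which is > 2.2 mm/s, so it is Class 4.2 (Flammable Solid).
Self-accelerating decomposition temperature 18.7 °C meets the Class 4.1 criterion (Self-Reactive), so the curing-agent paste is Class 4.1.
Class 4.1 quantity: two 6.75 kg packs = 13.5 kg.
13.5 kg > 10 kg (express courier limit, Class 4.1) — over the limit.
Class 4.2 quantity: 500 g.
Class 4.2 is Forbidden by express courier.
The segregation rule (Class 4.2 with Class 8) does not apply to Class 4.1 with Class 4.2.

No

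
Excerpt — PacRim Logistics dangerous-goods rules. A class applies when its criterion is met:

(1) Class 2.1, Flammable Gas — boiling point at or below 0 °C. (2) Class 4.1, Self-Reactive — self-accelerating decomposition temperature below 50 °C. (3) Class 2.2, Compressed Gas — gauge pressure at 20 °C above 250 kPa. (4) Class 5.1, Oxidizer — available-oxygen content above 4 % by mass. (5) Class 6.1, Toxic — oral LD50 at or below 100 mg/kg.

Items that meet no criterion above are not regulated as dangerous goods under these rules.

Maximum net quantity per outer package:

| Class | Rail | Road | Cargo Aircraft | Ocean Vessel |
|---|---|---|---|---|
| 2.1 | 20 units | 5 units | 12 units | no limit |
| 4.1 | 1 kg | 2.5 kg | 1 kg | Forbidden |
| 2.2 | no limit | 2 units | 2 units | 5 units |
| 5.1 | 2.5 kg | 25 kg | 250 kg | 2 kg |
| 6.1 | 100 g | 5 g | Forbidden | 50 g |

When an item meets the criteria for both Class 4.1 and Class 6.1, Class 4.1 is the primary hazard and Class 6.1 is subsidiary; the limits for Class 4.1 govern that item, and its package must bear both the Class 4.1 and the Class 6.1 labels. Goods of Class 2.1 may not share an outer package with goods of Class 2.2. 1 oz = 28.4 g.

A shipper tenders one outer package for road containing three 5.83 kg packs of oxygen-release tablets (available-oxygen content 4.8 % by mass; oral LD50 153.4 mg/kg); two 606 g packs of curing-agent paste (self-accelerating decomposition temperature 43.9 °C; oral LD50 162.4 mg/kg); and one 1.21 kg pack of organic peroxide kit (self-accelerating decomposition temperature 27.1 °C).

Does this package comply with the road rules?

Yes

Oxygen-release tablets: available-oxygen content 4.8 % by mass > 4 % by mass → Class 5.1 (Oxidizer).
With self-accelerating decomposition temperature 43.9 °C (< 50 °C), the curing-agent paste falls in Class 4.1.
With self-accelerating decomposition temperature 27.1 °C (< 50 °C), the organic peroxide kit falls in Class 4.1.
Total Class 4.1: (two 606 g packs = 1.212 kg) + 1.21 kg = 2.422 kg.
2.422 kg ≤ 2.5 kg (road limit, Class 4.1) — within limit.
Class 5.1 quantity: three 5.83 kg packs = 17.49 kg.
17.49 kg ≤ 25 kg (road limit, Class 5.1) — within limit.
The segregation rule (Class 2.1 with Class 2.2) does not apply to Class 4.1 with Class 5.1.
Every hazard class is within its road limit and no segregation rule is violated.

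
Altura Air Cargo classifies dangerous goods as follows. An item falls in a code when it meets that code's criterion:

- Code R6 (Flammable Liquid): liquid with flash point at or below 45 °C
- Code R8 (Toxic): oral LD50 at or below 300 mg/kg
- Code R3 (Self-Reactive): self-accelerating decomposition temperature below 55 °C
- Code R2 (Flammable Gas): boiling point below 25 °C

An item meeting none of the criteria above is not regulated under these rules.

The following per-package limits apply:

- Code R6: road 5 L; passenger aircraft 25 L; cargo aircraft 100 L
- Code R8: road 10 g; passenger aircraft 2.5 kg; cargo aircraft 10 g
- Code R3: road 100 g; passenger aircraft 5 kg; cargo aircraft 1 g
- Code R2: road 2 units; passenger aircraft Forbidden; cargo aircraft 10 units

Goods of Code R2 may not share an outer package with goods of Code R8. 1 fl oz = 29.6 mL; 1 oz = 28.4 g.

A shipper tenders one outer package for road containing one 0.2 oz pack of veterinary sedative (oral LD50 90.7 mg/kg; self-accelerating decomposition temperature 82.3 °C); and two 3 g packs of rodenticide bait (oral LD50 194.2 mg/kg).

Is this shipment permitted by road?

Oral LD50 90.7 mg/kg meets the Code R8 criterion (Toxic), so the veterinary sedative is Code R8.
Oral LD50 194.2 mg/kg meets the Code R8 criterion (Toxic), so the rodenticide bait is Code R8.
Code R8 net quantity: (one 0.2 oz pack = 5.68 g) + (two 3 g packs = 6 g) = 11.68 g.
That exceeds the Code R8 road limit of 10 g.

No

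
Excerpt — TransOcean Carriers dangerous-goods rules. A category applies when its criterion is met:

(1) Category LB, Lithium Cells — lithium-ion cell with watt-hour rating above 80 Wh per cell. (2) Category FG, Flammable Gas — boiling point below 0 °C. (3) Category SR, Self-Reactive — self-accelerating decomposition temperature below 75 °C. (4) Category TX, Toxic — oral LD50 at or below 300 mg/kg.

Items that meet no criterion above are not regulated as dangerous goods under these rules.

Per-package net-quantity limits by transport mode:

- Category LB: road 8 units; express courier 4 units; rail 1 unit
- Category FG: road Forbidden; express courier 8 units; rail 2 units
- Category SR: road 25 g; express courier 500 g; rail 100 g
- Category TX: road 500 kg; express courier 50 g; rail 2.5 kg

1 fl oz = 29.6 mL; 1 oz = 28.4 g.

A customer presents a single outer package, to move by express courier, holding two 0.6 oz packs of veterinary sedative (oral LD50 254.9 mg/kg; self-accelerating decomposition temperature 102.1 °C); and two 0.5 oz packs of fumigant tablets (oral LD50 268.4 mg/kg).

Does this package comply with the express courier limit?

No

Oral LD50 254.9 mg/kg meets the Category TX criterion (Toxic), so the veterinary sedative is Category TX.
Oral LD50 268.4 mg/kg meets the Category TX criterion (Toxic), so the fumigant tablets are Category TX.
Total Category TX: (two 0.6 oz packs = 34.08 g) + (two 0.5 oz packs = 28.4 g) = 62.48 g.
62.48 g > 50 g (express courier limit, Category TX) — over the limit.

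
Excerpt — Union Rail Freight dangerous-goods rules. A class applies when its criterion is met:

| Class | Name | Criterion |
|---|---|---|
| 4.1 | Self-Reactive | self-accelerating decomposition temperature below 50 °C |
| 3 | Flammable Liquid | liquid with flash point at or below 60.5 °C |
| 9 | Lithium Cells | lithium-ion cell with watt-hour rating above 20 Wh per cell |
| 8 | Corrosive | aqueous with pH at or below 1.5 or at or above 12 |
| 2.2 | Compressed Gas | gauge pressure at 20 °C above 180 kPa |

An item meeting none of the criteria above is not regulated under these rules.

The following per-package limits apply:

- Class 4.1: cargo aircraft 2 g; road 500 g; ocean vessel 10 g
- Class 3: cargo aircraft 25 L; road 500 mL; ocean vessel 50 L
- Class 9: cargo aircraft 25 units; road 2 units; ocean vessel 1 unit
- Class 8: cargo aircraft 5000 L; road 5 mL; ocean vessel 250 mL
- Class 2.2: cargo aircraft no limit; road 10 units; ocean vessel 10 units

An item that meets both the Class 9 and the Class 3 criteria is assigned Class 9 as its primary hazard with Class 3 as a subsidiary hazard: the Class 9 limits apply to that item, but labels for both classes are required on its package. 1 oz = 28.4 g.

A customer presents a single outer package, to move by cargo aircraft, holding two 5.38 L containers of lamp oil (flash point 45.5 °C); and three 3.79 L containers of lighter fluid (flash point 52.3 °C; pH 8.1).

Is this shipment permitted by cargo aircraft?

Yes

Flash point 45.5 °C meets the Class 3 criterion (Flammable Liquid), so the lamp oil is Class 3.
The lighter fluid has flash point 52.3 °C, which is ≤ 60.5 °C, so it is Class 3 (Flammable Liquid).
Class 3 net quantity: (two 5.38 L containers = 10.76 L) + (three 3.79 L containers = 11.37 L) = 22.13 L.
22.13 L ≤ 25 L (cargo aircraft limit, Class 3) — within limit.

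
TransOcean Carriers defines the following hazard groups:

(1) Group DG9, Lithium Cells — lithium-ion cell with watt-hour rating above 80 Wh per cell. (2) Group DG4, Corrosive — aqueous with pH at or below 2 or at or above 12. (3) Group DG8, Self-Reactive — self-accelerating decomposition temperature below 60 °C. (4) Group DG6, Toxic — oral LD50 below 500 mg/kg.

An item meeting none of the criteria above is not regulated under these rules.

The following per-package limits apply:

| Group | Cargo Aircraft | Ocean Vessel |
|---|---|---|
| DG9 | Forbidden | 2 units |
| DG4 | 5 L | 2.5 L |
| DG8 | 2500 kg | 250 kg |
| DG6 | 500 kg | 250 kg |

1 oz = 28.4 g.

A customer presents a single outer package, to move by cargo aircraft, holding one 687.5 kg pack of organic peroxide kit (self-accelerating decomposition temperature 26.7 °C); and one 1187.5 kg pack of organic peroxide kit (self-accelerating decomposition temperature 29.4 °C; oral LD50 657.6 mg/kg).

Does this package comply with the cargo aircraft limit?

Yes

Organic peroxide kit: self-accelerating decomposition temperature 26.7 °C < 60 °C → Group DG8 (Self-Reactive).
The organic peroxide kit has self-accelerating decomposition temperature 29.4 °C, which is < 60 °C, so it is Group DG8 (Self-Reactive).
Group DG8 net quantity: 687.5 kg + 1187.5 kg = 1875 kg.
1875 kg ≤ 2500 kg (cargo aircraft limit, Group DG8) — within limit.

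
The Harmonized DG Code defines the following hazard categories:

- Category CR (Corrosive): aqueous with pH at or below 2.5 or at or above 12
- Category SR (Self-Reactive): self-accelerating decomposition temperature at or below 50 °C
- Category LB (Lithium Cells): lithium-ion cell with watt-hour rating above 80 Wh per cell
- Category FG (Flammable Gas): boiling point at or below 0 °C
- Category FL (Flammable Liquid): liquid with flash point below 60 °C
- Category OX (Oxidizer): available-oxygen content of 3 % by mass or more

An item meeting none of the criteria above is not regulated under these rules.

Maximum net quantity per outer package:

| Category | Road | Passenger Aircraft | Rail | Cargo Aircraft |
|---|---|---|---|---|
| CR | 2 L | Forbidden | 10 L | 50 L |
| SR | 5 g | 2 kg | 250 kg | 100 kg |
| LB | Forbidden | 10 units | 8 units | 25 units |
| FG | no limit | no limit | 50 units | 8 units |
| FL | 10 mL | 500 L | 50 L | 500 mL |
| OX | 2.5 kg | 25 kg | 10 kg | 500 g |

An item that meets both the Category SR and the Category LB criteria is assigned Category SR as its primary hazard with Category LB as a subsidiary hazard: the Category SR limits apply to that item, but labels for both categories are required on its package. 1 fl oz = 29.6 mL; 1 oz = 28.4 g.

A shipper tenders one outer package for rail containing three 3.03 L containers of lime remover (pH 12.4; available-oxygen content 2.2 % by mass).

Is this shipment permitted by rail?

Yes

With pH 12.4 (≥ 12), the lime remover falls in Category CR.
Category CR quantity: three 3.03 L containers = 9.09 L.
That is within the Category CR rail limit of 10 L.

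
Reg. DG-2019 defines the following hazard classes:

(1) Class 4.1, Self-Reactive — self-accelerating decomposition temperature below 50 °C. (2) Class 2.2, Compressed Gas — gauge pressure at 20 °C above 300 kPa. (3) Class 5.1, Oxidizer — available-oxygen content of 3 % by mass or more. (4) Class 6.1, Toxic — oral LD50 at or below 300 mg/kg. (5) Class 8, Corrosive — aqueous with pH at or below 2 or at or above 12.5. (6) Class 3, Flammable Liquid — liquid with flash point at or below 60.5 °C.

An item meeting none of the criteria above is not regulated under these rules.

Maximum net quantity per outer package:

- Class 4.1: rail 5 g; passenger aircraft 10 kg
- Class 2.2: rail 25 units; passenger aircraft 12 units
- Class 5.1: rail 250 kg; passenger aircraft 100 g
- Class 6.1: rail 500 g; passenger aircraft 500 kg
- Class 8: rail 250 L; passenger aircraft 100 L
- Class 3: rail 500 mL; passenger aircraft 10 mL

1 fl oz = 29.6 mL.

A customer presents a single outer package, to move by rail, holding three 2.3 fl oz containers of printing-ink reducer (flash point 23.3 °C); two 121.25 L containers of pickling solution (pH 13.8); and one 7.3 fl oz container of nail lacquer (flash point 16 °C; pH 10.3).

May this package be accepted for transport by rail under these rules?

Yes

With flash point 23.3 °C (≤ 60.5 °C), the printing-ink reducer falls in Class 3.
pH 13.8 meets the Class 8 criterion (Corrosive), so the pickling solution is Class 8.
Flash point 16 °C meets the Class 3 criterion (Flammable Liquid), so the nail lacquer is Class 3.
Class 3 net quantity: (three 2.3 fl oz containers = 204.24 mL) + (one 7.3 fl oz container = 216.08 mL) = 420.32 mL.
That is within the Class 3 rail limit of 500 mL.
Class 8 quantity: two 121.25 L containers = 242.5 L.
242.5 L ≤ 250 L (rail limit, Class 8) — within limit.
Every hazard class is within its rail limit and no segregation rule is violated.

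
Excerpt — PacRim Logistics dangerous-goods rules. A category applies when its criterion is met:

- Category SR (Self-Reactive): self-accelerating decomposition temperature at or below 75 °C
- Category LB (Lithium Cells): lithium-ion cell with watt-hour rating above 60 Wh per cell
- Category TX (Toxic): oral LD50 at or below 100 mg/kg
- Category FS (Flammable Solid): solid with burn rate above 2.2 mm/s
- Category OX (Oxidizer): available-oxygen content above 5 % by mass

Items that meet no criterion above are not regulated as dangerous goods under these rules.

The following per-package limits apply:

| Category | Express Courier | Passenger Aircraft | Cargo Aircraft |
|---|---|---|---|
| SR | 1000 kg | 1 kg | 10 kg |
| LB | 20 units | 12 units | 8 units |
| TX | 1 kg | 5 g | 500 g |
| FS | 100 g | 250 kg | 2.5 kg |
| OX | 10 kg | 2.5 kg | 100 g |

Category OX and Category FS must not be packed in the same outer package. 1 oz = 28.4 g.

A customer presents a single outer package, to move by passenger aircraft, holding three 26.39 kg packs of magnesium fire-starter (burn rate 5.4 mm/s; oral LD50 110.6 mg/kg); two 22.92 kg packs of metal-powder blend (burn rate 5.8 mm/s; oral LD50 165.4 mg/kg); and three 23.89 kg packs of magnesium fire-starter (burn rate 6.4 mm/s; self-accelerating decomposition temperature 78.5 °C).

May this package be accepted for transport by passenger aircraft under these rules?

Burn rate 5.4 mm/s meets the Category FS criterion (Flammable Solid), so the magnesium fire-starter is Category FS.
With burn rate 5.8 mm/s (> 2.2 mm/s), the metal-powder blend falls in Category FS.
The magnesium fire-starter has burn rate 6.4 mm/s, which is > 2.2 mm/s, so it is Category FS (Flammable Solid).
Total Category FS: (three 26.39 kg packs = 79.17 kg) + (two 22.92 kg packs = 45.84 kg) + (three 23.89 kg packs = 71.67 kg) = 196.68 kg.
196.68 kg ≤ 250 kg (passenger aircraft limit, Category FS) — within limit.

Yes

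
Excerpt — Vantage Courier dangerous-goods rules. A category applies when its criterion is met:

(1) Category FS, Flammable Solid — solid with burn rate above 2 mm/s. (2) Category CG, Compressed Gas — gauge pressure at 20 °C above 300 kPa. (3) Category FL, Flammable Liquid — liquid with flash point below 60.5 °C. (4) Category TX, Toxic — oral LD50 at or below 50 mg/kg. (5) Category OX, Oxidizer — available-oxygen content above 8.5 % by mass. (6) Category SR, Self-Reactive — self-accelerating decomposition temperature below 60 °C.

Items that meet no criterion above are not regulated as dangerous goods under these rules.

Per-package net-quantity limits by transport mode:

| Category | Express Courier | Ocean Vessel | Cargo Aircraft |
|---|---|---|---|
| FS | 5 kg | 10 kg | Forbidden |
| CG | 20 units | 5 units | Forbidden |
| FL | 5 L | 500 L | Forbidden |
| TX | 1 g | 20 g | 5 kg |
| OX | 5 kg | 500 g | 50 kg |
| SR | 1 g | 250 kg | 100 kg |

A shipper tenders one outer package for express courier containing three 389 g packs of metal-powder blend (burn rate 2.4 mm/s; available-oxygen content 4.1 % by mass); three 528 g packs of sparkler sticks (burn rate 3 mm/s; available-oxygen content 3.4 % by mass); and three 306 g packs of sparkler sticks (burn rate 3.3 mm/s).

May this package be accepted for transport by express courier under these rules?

Yes

With burn rate 2.4 mm/s (> 2 mm/s), the metal-powder blend falls in Category FS.
Sparkler sticks: burn rate 3 mm/s > 2 mm/s → Category FS (Flammable Solid).
Sparkler sticks: burn rate 3.3 mm/s > 2 mm/s → Category FS (Flammable Solid).
Total Category FS: (three 389 g packs = 1.167 kg) + (three 528 g packs = 1.584 kg) + (three 306 g packs = 918 g) = 3.669 kg.
3.669 kg ≤ 5 kg (express courier limit, Category FS) — within limit.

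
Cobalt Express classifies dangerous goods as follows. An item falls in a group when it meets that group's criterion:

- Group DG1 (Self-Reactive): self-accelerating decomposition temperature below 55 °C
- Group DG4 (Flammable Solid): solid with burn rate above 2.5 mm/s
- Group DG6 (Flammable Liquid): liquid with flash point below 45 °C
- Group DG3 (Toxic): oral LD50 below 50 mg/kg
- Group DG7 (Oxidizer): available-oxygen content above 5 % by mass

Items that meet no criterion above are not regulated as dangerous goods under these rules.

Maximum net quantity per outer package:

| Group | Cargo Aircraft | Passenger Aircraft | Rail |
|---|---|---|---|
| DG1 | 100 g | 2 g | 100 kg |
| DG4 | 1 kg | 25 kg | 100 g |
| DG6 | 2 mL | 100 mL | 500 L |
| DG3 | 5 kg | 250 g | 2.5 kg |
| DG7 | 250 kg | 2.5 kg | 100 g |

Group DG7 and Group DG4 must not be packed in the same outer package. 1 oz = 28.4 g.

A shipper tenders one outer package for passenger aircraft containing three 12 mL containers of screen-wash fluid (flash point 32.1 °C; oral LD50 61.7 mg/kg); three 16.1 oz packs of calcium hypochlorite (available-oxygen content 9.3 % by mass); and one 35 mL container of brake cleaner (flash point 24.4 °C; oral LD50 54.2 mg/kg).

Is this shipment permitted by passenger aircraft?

The screen-wash fluid has flash point 32.1 °C, which is < 45 °C, so it is Group DG6 (Flammable Liquid).
With available-oxygen content 9.3 % by mass (> 5 % by mass), the calcium hypochlorite falls in Group DG7.
Flash point 24.4 °C meets the Group DG6 criterion (Flammable Liquid), so the brake cleaner is Group DG6.
Group DG7 quantity: three 16.1 oz packs = 1371.72 g.
That is within the Group DG7 passenger aircraft limit of 2.5 kg.
Group DG6 net quantity: (three 12 mL containers = 36 mL) + 35 mL = 71 mL.
That is within the Group DG6 passenger aircraft limit of 100 mL.
The segregation rule (Group DG7 with Group DG4) does not apply to Group DG7 with Group DG6.
Every hazard group is within its passenger aircraft limit and no segregation rule is violated.

Yes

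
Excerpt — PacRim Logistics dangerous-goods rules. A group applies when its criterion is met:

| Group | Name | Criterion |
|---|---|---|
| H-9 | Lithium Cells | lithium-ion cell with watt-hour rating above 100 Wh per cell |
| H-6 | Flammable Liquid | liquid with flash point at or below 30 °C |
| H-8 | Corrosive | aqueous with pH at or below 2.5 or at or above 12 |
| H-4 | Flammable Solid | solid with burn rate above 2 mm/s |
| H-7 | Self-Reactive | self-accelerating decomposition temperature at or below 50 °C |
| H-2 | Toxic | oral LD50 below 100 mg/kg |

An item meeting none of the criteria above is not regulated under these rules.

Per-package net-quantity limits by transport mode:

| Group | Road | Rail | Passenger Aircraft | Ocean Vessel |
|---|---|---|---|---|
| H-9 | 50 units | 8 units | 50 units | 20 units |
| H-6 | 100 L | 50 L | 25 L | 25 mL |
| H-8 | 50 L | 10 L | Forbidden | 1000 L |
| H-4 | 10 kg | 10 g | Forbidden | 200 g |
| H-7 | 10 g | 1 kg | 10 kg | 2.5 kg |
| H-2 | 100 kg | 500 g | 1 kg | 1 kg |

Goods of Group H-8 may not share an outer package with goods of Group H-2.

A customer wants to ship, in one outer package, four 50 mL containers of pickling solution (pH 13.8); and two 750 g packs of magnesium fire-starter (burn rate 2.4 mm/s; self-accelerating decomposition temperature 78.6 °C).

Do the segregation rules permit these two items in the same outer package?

With pH 13.8 (≥ 12), the pickling solution falls in Group H-8.
The magnesium fire-starter has burn rate 2.4 mm/s, which is > 2 mm/s, so it is Group H-4 (Flammable Solid).
No segregation rule bars Group H-8 with Group H-4.

Yes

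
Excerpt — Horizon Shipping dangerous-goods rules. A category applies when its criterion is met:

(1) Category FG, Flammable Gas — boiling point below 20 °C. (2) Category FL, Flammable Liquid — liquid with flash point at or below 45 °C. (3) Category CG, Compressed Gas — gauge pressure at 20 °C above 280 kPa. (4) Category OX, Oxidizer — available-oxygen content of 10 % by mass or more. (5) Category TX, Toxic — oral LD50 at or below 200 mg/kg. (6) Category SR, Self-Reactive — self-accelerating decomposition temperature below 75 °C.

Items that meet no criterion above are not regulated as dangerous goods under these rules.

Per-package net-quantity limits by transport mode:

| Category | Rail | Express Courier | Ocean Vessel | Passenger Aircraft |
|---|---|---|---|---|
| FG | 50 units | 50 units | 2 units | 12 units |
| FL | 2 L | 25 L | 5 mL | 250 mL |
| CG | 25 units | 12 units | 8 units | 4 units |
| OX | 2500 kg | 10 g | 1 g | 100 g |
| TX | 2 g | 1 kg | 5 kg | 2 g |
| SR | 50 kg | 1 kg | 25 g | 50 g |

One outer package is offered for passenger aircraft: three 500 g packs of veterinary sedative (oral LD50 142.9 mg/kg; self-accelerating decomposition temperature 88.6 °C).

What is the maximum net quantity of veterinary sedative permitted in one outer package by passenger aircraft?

With oral LD50 142.9 mg/kg (≤ 200 mg/kg), the veterinary sedative falls in Category TX.
The passenger aircraft limit for Category TX is 2 g.

2 g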